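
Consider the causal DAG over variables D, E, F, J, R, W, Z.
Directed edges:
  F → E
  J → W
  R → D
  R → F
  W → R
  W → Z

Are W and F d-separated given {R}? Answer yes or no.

Yes — W ⊥ F | {R}.

Bayes-Ball from W | {R} reaches {J,Z}.
F ∉ reach(W|{R}) ⇒ W ⊥ F | {R}.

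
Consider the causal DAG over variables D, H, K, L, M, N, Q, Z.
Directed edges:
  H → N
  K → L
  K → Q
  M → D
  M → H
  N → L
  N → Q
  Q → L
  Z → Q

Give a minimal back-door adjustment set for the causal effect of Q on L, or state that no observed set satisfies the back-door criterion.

desc(Q)\{Q}={L}; candidates ⊆ {D,H,K,M,N,Z}.
size 0: {}; under {} Q still reaches {D,H,K,L,M,N,Z} ∋ L.
size 1: {D}, {H}, {K} …(+3); under {D} Q still reaches {H,K,L,M,N,Z} ∋ L.
{K,N}: Q⊥L given {K,N} in G with Q→· removed — back-door holds.

Q→L: minimal back-door set {K, N}.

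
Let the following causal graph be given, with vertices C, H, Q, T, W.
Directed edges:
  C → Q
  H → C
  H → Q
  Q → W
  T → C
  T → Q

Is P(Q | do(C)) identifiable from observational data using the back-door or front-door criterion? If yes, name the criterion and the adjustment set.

P(Q|do(C)): backdoor, adjust for {H, T}.

desc(C)\{C}={Q,W}; candidates ⊆ {H,T}.
size 0: {}; under {} C still reaches {H,Q,T,W} ∋ Q.
size 1: {H}, {T}; under {H} C still reaches {Q,T,W} ∋ Q.
{H,T}: C⊥Q given {H,T} in G with C→· removed — back-door holds.
P(Q|do(C)) = Σ_{H,T} P(Q|C,H,T)·P(H,T).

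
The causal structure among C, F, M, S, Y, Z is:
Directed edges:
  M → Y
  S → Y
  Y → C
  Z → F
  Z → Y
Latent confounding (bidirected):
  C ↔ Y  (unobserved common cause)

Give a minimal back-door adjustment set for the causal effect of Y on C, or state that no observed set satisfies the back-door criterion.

desc(Y)\{Y}={C}; candidates ⊆ {F,M,S,Z}.
Y↔C: latent back-door arc(s) into Y.
size 0: {}; under {} Y still reaches {C,F,M,S,Z} ∋ C.
size 1: {F}, {M}, {S} …(+1); under {F} Y still reaches {C,M,S,Z} ∋ C.
size 2: {F,M}, {F,S}, {F,Z} …(+3); under {F,M} Y still reaches {C,S,Z} ∋ C.
Y↔C cannot be blocked by any observed set — no back-door set.

Y→C: no observed back-door set.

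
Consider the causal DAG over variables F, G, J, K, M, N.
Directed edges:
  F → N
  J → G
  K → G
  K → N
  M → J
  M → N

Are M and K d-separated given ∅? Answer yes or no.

Yes — M ⊥ K | ∅.

Bayes-Ball from M | ∅ reaches {G,J,N}.
K ∉ reach(M|∅) ⇒ M ⊥ K | ∅.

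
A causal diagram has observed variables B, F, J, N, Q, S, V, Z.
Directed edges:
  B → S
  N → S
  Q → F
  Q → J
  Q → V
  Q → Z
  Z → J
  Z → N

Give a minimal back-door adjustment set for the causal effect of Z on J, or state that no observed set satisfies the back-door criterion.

desc(Z)\{Z}={J,N,S}; candidates ⊆ {B,F,Q,V}.
size 0: {}; under {} Z still reaches {F,J,Q,V} ∋ J.
{Q}: Z⊥J given {Q} in G with Z→· removed — back-door holds.

Z→J: minimal back-door set {Q}.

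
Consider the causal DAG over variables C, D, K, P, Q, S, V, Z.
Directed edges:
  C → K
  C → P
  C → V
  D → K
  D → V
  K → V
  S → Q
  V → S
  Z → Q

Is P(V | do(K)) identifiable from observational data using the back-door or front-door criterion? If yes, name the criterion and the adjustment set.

desc(K)\{K}={Q,S,V}; candidates ⊆ {C,D,P,Z}.
size 0: {}; under {} K still reaches {C,D,P,Q,S,V} ∋ V.
size 1: {C}, {D}, {P} …(+1); under {C} K still reaches {D,Q,S,V} ∋ V.
{C,D}: K⊥V given {C,D} in G with K→· removed — back-door holds.
P(V|do(K)) = Σ_{C,D} P(V|K,C,D)·P(C,D).

P(V|do(K)): backdoor, adjust for {C, D}.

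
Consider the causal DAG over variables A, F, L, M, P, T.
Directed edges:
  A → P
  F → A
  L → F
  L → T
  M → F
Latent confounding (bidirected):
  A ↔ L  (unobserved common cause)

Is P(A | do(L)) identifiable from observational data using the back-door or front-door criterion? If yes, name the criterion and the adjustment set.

desc(L)\{L}={A,F,P,T}; candidates ⊆ {M}.
L↔A: latent back-door arc(s) into L.
size 0: {}; under {} L still reaches {A,P} ∋ A.
size 1: {M}; under {M} L still reaches {A,P} ∋ A.
L↔A cannot be blocked by any observed set — no back-door set.
{F}: (i) intercepts every directed L→A path; (ii) no back-door L→{F}; (iii) {L} blocks every back-door {F}→A. Front-door holds.
P(A|do(L)) = Σ_{F} P(F|L) Σ_{L'} P(A|F,L')P(L').

P(A|do(L)): frontdoor, adjust for {F}.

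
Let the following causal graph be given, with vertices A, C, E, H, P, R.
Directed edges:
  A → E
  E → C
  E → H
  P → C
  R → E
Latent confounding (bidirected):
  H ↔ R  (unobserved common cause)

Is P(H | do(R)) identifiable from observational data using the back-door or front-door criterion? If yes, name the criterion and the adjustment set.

P(H|do(R)): frontdoor, adjust for {E}.

desc(R)\{R}={C,E,H}; candidates ⊆ {A,P}.
R↔H: latent back-door arc(s) into R.
size 0: {}; under {} R still reaches {H} ∋ H.
size 1: {A}, {P}; under {A} R still reaches {H} ∋ H.
size 2: {A,P}; under {A,P} R still reaches {H} ∋ H.
R↔H cannot be blocked by any observed set — no back-door set.
{E}: (i) intercepts every directed R→H path; (ii) no back-door R→{E}; (iii) {R} blocks every back-door {E}→H. Front-door holds.
P(H|do(R)) = Σ_{E} P(E|R) Σ_{R'} P(H|E,R')P(R').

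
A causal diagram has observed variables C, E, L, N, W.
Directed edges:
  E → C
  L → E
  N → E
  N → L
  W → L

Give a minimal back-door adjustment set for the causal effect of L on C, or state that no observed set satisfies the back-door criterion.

desc(L)\{L}={C,E}; candidates ⊆ {N,W}.
size 0: {}; under {} L still reaches {C,E,N,W} ∋ C.
{N}: L⊥C given {N} in G with L→· removed — back-door holds.

L→C: minimal back-door set {N}.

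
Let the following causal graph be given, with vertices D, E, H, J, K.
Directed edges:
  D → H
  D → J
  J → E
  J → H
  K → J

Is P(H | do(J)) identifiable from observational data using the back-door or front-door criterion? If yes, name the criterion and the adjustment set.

desc(J)\{J}={E,H}; candidates ⊆ {D,K}.
size 0: {}; under {} J still reaches {D,H,K} ∋ H.
{D}: J⊥H given {D} in G with J→· removed — back-door holds.
P(H|do(J)) = Σ_{D} P(H|J,D)·P(D).

P(H|do(J)): backdoor, adjust for {D}.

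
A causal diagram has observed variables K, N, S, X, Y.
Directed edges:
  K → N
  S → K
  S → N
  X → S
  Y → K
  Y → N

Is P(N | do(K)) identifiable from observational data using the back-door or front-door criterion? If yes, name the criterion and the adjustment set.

desc(K)\{K}={N}; candidates ⊆ {S,X,Y}.
size 0: {}; under {} K still reaches {N,S,X,Y} ∋ N.
size 1: {S}, {X}, {Y}; under {S} K still reaches {N,Y} ∋ N.
{S,Y}: K⊥N given {S,Y} in G with K→· removed — back-door holds.
P(N|do(K)) = Σ_{S,Y} P(N|K,S,Y)·P(S,Y).

P(N|do(K)): backdoor, adjust for {S, Y}.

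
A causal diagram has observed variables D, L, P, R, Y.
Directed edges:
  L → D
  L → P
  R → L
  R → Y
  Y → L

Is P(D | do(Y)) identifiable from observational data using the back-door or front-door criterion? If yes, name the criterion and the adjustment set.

desc(Y)\{Y}={D,L,P}; candidates ⊆ {R}.
size 0: {}; under {} Y still reaches {D,L,P,R} ∋ D.
{R}: Y⊥D given {R} in G with Y→· removed — back-door holds.
P(D|do(Y)) = Σ_{R} P(D|Y,R)·P(R).

P(D|do(Y)): backdoor, adjust for {R}.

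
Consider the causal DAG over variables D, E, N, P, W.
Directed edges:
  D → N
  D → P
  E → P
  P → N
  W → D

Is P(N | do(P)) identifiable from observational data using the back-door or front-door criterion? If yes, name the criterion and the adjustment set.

P(N|do(P)): backdoor, adjust for {D}.

desc(P)\{P}={N}; candidates ⊆ {D,E,W}.
size 0: {}; under {} P still reaches {D,E,N,W} ∋ N.
{D}: P⊥N given {D} in G with P→· removed — back-door holds.
P(N|do(P)) = Σ_{D} P(N|P,D)·P(D).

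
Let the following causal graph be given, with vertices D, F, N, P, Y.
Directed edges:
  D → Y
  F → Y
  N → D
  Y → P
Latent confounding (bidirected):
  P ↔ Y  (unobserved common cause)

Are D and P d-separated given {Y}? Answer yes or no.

Bayes-Ball from D | {Y} reaches {F,N,P}.
P ∈ reach(D|{Y}) ⇒ D ⊥̸ P | {Y}.

No — D and P are d-connected given {Y}.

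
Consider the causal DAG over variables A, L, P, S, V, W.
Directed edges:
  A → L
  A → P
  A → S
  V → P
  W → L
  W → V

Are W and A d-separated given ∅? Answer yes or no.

Bayes-Ball from W | ∅ reaches {L,P,V}.
A ∉ reach(W|∅) ⇒ W ⊥ A | ∅.

Yes — W ⊥ A | ∅.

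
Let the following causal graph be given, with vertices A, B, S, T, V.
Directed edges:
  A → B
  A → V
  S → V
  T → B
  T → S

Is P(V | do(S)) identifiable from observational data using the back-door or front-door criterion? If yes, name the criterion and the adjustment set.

P(V|do(S)): backdoor, adjust for ∅.

desc(S)\{S}={V}; candidates ⊆ {A,B,T}.
∅: S⊥V given ∅ in G with S→· removed — back-door holds.
P(V|do(S)) = P(V|S) — no adjustment needed.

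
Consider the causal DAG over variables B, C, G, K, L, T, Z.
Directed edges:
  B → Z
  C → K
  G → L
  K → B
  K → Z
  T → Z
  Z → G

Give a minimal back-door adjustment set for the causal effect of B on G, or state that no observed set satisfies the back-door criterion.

desc(B)\{B}={G,L,Z}; candidates ⊆ {C,K,T}.
size 0: {}; under {} B still reaches {C,G,K,L,Z} ∋ G.
{K}: B⊥G given {K} in G with B→· removed — back-door holds.

B→G: minimal back-door set {K}.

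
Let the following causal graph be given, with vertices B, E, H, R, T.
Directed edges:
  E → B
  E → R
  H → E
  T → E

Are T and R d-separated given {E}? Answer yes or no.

Yes — T ⊥ R | {E}.

Bayes-Ball from T | {E} reaches {H}.
R ∉ reach(T|{E}) ⇒ T ⊥ R | {E}.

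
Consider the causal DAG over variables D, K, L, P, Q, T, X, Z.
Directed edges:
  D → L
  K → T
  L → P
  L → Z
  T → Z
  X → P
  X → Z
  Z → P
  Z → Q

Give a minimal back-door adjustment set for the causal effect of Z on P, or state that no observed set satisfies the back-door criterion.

desc(Z)\{Z}={P,Q}; candidates ⊆ {D,K,L,T,X}.
size 0: {}; under {} Z still reaches {D,K,L,P,T,X} ∋ P.
size 1: {D}, {K}, {L} …(+2); under {D} Z still reaches {K,L,P,T,X} ∋ P.
{L,X}: Z⊥P given {L,X} in G with Z→· removed — back-door holds.

Z→P: minimal back-door set {L, X}.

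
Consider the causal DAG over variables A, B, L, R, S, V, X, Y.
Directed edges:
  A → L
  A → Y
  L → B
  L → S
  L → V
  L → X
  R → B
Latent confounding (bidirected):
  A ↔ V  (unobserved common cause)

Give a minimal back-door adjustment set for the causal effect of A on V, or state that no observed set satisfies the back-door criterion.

A→V: no observed back-door set.

desc(A)\{A}={B,L,S,V,X,Y}; candidates ⊆ {R}.
A↔V: latent back-door arc(s) into A.
size 0: {}; under {} A still reaches {V} ∋ V.
size 1: {R}; under {R} A still reaches {V} ∋ V.
A↔V cannot be blocked by any observed set — no back-door set.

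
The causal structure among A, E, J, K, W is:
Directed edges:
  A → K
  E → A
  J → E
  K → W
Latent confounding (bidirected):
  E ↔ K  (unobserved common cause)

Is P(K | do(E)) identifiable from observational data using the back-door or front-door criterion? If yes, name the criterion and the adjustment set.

P(K|do(E)): frontdoor, adjust for {A}.

desc(E)\{E}={A,K,W}; candidates ⊆ {J}.
E↔K: latent back-door arc(s) into E.
size 0: {}; under {} E still reaches {J,K,W} ∋ K.
size 1: {J}; under {J} E still reaches {K,W} ∋ K.
E↔K cannot be blocked by any observed set — no back-door set.
{A}: (i) intercepts every directed E→K path; (ii) no back-door E→{A}; (iii) {E} blocks every back-door {A}→K. Front-door holds.
P(K|do(E)) = Σ_{A} P(A|E) Σ_{E'} P(K|A,E')P(E').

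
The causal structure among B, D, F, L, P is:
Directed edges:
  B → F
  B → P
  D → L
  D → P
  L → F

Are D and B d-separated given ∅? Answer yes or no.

Bayes-Ball from D | ∅ reaches {F,L,P}.
B ∉ reach(D|∅) ⇒ D ⊥ B | ∅.

Yes — D ⊥ B | ∅.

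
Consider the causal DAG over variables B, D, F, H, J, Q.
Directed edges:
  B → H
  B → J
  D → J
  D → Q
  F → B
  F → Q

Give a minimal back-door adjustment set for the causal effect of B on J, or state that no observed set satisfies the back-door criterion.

desc(B)\{B}={H,J}; candidates ⊆ {D,F,Q}.
∅: B⊥J given ∅ in G with B→· removed — back-door holds.

B→J: minimal back-door set ∅.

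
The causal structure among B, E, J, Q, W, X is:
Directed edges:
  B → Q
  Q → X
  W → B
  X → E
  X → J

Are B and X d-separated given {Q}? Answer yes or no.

Yes — B ⊥ X | {Q}.

Bayes-Ball from B | {Q} reaches {W}.
X ∉ reach(B|{Q}) ⇒ B ⊥ X | {Q}.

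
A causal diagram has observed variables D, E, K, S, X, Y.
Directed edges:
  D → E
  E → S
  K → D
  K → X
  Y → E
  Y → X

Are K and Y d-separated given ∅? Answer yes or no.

Bayes-Ball from K | ∅ reaches {D,E,S,X}.
Y ∉ reach(K|∅) ⇒ K ⊥ Y | ∅.

Yes — K ⊥ Y | ∅.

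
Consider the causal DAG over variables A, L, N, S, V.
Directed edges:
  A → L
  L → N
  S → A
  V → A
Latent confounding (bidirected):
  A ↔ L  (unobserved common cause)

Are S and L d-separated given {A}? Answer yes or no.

Bayes-Ball from S | {A} reaches {L,N,V}.
L ∈ reach(S|{A}) ⇒ S ⊥̸ L | {A}.

No — S and L are d-connected given {A}.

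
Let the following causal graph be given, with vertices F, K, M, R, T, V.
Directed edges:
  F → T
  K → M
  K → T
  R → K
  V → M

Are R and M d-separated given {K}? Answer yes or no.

Bayes-Ball from R | {K} reaches ∅.
M ∉ reach(R|{K}) ⇒ R ⊥ M | {K}.

Yes — R ⊥ M | {K}.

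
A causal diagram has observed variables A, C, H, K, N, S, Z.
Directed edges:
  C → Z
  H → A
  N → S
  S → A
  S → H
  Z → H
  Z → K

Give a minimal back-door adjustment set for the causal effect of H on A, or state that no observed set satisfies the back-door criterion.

desc(H)\{H}={A}; candidates ⊆ {C,K,N,S,Z}.
size 0: {}; under {} H still reaches {A,C,K,N,S,Z} ∋ A.
{S}: H⊥A given {S} in G with H→· removed — back-door holds.

H→A: minimal back-door set {S}.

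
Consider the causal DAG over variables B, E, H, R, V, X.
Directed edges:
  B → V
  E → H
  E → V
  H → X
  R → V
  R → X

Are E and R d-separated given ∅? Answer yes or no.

Bayes-Ball from E | ∅ reaches {H,V,X}.
R ∉ reach(E|∅) ⇒ E ⊥ R | ∅.

Yes — E ⊥ R | ∅.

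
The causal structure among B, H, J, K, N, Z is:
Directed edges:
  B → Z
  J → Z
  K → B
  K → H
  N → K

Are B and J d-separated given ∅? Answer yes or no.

Bayes-Ball from B | ∅ reaches {H,K,N,Z}.
J ∉ reach(B|∅) ⇒ B ⊥ J | ∅.

Yes — B ⊥ J | ∅.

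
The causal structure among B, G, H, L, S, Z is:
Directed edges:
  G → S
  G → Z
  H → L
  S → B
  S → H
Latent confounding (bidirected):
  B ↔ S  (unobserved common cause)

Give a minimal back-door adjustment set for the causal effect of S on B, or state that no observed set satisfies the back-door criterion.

desc(S)\{S}={B,H,L}; candidates ⊆ {G,Z}.
S↔B: latent back-door arc(s) into S.
size 0: {}; under {} S still reaches {B,G,Z} ∋ B.
size 1: {G}, {Z}; under {G} S still reaches {B} ∋ B.
size 2: {G,Z}; under {G,Z} S still reaches {B} ∋ B.
S↔B cannot be blocked by any observed set — no back-door set.

S→B: no observed back-door set.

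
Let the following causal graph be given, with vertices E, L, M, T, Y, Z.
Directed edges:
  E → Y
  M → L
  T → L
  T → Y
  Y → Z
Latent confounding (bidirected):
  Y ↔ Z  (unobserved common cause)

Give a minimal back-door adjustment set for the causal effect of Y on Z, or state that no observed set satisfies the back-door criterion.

Y→Z: no observed back-door set.

desc(Y)\{Y}={Z}; candidates ⊆ {E,L,M,T}.
Y↔Z: latent back-door arc(s) into Y.
size 0: {}; under {} Y still reaches {E,L,T,Z} ∋ Z.
size 1: {E}, {L}, {M} …(+1); under {E} Y still reaches {L,T,Z} ∋ Z.
size 2: {E,L}, {E,M}, {E,T} …(+3); under {E,L} Y still reaches {M,T,Z} ∋ Z.
Y↔Z cannot be blocked by any observed set — no back-door set.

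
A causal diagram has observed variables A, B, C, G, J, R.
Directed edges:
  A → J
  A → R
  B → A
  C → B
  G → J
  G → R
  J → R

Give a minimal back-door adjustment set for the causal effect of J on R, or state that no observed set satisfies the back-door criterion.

desc(J)\{J}={R}; candidates ⊆ {A,B,C,G}.
size 0: {}; under {} J still reaches {A,B,C,G,R} ∋ R.
size 1: {A}, {B}, {C} …(+1); under {A} J still reaches {G,R} ∋ R.
{A,G}: J⊥R given {A,G} in G with J→· removed — back-door holds.

J→R: minimal back-door set {A, G}.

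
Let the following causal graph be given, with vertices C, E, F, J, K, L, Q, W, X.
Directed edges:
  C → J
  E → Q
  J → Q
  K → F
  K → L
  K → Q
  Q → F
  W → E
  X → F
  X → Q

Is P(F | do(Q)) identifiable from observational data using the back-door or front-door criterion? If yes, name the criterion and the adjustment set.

desc(Q)\{Q}={F}; candidates ⊆ {C,E,J,K,L,W,X}.
size 0: {}; under {} Q still reaches {C,E,F,J,K,L,W,X} ∋ F.
size 1: {C}, {E}, {J} …(+4); under {C} Q still reaches {E,F,J,K,L,W,X} ∋ F.
{K,X}: Q⊥F given {K,X} in G with Q→· removed — back-door holds.
P(F|do(Q)) = Σ_{K,X} P(F|Q,K,X)·P(K,X).

P(F|do(Q)): backdoor, adjust for {K, X}.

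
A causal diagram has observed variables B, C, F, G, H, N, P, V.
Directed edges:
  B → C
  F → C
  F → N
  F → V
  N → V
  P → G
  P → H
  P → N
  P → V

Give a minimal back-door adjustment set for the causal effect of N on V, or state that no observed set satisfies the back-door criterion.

N→V: minimal back-door set {F, P}.

desc(N)\{N}={V}; candidates ⊆ {B,C,F,G,H,P}.
size 0: {}; under {} N still reaches {C,F,G,H,P,V} ∋ V.
size 1: {B}, {C}, {F} …(+3); under {B} N still reaches {C,F,G,H,P,V} ∋ V.
{F,P}: N⊥V given {F,P} in G with N→· removed — back-door holds.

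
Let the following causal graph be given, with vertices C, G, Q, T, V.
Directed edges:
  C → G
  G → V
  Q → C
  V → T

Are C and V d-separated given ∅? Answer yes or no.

Bayes-Ball from C | ∅ reaches {G,Q,T,V}.
V ∈ reach(C|∅) ⇒ C ⊥̸ V | ∅.

No — C and V are d-connected given ∅.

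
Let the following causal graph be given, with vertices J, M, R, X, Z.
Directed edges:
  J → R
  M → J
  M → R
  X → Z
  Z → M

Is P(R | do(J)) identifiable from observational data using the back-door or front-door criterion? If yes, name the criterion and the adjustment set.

P(R|do(J)): backdoor, adjust for {M}.

desc(J)\{J}={R}; candidates ⊆ {M,X,Z}.
size 0: {}; under {} J still reaches {M,R,X,Z} ∋ R.
{M}: J⊥R given {M} in G with J→· removed — back-door holds.
P(R|do(J)) = Σ_{M} P(R|J,M)·P(M).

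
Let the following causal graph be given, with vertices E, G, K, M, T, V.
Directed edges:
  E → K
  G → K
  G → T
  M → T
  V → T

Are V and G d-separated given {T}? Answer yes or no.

Bayes-Ball from V | {T} reaches {G,K,M}.
G ∈ reach(V|{T}) ⇒ V ⊥̸ G | {T}.

No — V and G are d-connected given {T}.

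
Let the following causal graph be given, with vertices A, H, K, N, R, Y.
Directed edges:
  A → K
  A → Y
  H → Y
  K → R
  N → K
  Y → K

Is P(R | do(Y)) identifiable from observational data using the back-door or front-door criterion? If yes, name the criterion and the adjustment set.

desc(Y)\{Y}={K,R}; candidates ⊆ {A,H,N}.
size 0: {}; under {} Y still reaches {A,H,K,R} ∋ R.
{A}: Y⊥R given {A} in G with Y→· removed — back-door holds.
P(R|do(Y)) = Σ_{A} P(R|Y,A)·P(A).

P(R|do(Y)): backdoor, adjust for {A}.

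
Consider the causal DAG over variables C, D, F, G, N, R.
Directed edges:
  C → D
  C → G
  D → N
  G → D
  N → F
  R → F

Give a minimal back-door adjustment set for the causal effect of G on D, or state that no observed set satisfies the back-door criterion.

desc(G)\{G}={D,F,N}; candidates ⊆ {C,R}.
size 0: {}; under {} G still reaches {C,D,F,N} ∋ D.
{C}: G⊥D given {C} in G with G→· removed — back-door holds.

G→D: minimal back-door set {C}.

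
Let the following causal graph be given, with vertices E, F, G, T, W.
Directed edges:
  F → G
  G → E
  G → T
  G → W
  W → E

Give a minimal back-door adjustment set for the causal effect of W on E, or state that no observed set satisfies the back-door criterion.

desc(W)\{W}={E}; candidates ⊆ {F,G,T}.
size 0: {}; under {} W still reaches {E,F,G,T} ∋ E.
{G}: W⊥E given {G} in G with W→· removed — back-door holds.

W→E: minimal back-door set {G}.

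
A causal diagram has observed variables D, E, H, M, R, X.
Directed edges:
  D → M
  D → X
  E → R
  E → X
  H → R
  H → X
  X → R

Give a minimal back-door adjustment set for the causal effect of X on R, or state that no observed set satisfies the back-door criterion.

X→R: minimal back-door set {E, H}.

desc(X)\{X}={R}; candidates ⊆ {D,E,H,M}.
size 0: {}; under {} X still reaches {D,E,H,M,R} ∋ R.
size 1: {D}, {E}, {H} …(+1); under {D} X still reaches {E,H,R} ∋ R.
{E,H}: X⊥R given {E,H} in G with X→· removed — back-door holds.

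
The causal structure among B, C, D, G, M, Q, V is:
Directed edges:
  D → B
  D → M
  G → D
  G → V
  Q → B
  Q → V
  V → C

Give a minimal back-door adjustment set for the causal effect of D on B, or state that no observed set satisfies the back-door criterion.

D→B: minimal back-door set ∅.

desc(D)\{D}={B,M}; candidates ⊆ {C,G,Q,V}.
∅: D⊥B given ∅ in G with D→· removed — back-door holds.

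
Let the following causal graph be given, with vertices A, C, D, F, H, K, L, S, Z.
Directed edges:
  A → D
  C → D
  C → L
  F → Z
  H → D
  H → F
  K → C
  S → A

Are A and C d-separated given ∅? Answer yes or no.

Yes — A ⊥ C | ∅.

Bayes-Ball from A | ∅ reaches {D,S}.
C ∉ reach(A|∅) ⇒ A ⊥ C | ∅.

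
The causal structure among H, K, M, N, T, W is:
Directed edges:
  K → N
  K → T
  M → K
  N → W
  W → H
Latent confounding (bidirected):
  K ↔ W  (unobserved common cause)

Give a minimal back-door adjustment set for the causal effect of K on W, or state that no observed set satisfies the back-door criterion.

K→W: no observed back-door set.

desc(K)\{K}={H,N,T,W}; candidates ⊆ {M}.
K↔W: latent back-door arc(s) into K.
size 0: {}; under {} K still reaches {H,M,W} ∋ W.
size 1: {M}; under {M} K still reaches {H,W} ∋ W.
K↔W cannot be blocked by any observed set — no back-door set.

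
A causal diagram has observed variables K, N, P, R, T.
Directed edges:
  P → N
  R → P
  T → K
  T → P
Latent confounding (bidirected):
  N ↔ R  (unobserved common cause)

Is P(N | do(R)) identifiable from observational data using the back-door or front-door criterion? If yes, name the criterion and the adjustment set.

P(N|do(R)): frontdoor, adjust for {P}.

desc(R)\{R}={N,P}; candidates ⊆ {K,T}.
R↔N: latent back-door arc(s) into R.
size 0: {}; under {} R still reaches {N} ∋ N.
size 1: {K}, {T}; under {K} R still reaches {N} ∋ N.
size 2: {K,T}; under {K,T} R still reaches {N} ∋ N.
R↔N cannot be blocked by any observed set — no back-door set.
{P}: (i) intercepts every directed R→N path; (ii) no back-door R→{P}; (iii) {R} blocks every back-door {P}→N. Front-door holds.
P(N|do(R)) = Σ_{P} P(P|R) Σ_{R'} P(N|P,R')P(R').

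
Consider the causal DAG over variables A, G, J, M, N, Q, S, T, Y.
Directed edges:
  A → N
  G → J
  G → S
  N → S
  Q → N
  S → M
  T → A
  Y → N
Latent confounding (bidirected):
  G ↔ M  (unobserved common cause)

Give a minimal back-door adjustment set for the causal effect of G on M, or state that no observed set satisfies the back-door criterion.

G→M: no observed back-door set.

desc(G)\{G}={J,M,S}; candidates ⊆ {A,N,Q,T,Y}.
G↔M: latent back-door arc(s) into G.
size 0: {}; under {} G still reaches {M} ∋ M.
size 1: {A}, {N}, {Q} …(+2); under {A} G still reaches {M} ∋ M.
size 2: {A,N}, {A,Q}, {A,T} …(+7); under {A,N} G still reaches {M} ∋ M.
G↔M cannot be blocked by any observed set — no back-door set.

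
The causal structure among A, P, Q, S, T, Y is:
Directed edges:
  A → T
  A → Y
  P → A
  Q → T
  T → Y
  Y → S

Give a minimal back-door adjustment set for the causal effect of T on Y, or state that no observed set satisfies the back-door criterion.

T→Y: minimal back-door set {A}.

desc(T)\{T}={S,Y}; candidates ⊆ {A,P,Q}.
size 0: {}; under {} T still reaches {A,P,Q,S,Y} ∋ Y.
{A}: T⊥Y given {A} in G with T→· removed — back-door holds.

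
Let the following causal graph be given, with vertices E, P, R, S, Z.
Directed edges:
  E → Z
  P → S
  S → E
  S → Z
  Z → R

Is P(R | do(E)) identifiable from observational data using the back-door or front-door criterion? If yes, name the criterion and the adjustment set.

P(R|do(E)): backdoor, adjust for {S}.

desc(E)\{E}={R,Z}; candidates ⊆ {P,S}.
size 0: {}; under {} E still reaches {P,R,S,Z} ∋ R.
{S}: E⊥R given {S} in G with E→· removed — back-door holds.
P(R|do(E)) = Σ_{S} P(R|E,S)·P(S).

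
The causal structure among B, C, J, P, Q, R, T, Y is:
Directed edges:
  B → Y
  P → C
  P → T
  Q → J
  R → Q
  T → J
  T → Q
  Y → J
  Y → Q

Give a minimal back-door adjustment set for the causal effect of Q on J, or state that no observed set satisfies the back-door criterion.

Q→J: minimal back-door set {T, Y}.

desc(Q)\{Q}={J}; candidates ⊆ {B,C,P,R,T,Y}.
size 0: {}; under {} Q still reaches {B,C,J,P,R,T,Y} ∋ J.
size 1: {B}, {C}, {P} …(+3); under {B} Q still reaches {C,J,P,R,T,Y} ∋ J.
{T,Y}: Q⊥J given {T,Y} in G with Q→· removed — back-door holds.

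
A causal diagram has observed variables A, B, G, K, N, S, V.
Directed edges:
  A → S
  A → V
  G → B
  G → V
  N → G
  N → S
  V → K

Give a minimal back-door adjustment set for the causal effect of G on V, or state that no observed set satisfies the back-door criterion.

desc(G)\{G}={B,K,V}; candidates ⊆ {A,N,S}.
∅: G⊥V given ∅ in G with G→· removed — back-door holds.

G→V: minimal back-door set ∅.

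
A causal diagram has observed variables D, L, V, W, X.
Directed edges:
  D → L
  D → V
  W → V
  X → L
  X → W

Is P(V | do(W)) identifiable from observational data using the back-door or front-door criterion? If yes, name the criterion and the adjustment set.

desc(W)\{W}={V}; candidates ⊆ {D,L,X}.
∅: W⊥V given ∅ in G with W→· removed — back-door holds.
P(V|do(W)) = P(V|W) — no adjustment needed.

P(V|do(W)): backdoor, adjust for ∅.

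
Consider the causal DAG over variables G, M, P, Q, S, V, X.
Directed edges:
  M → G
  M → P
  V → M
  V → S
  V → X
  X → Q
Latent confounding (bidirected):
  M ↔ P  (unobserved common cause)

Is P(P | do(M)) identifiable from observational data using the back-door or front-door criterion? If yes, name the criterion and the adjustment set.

P(P|do(M)): not identifiable (no BD/FD set).

desc(M)\{M}={G,P}; candidates ⊆ {Q,S,V,X}.
M↔P: latent back-door arc(s) into M.
size 0: {}; under {} M still reaches {P,Q,S,V,X} ∋ P.
size 1: {Q}, {S}, {V} …(+1); under {Q} M still reaches {P,S,V,X} ∋ P.
size 2: {Q,S}, {Q,V}, {Q,X} …(+3); under {Q,S} M still reaches {P,V,X} ∋ P.
M↔P cannot be blocked by any observed set — no back-door set.
No mediator lies on a directed M→…→P path.
Neither criterion identifies P(P|do(M)) in this graph.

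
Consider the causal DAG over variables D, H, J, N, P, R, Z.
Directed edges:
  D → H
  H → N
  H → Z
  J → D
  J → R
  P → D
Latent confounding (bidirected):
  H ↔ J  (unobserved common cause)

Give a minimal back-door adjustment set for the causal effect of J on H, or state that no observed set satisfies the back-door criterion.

desc(J)\{J}={D,H,N,R,Z}; candidates ⊆ {P}.
J↔H: latent back-door arc(s) into J.
size 0: {}; under {} J still reaches {H,N,Z} ∋ H.
size 1: {P}; under {P} J still reaches {H,N,Z} ∋ H.
J↔H cannot be blocked by any observed set — no back-door set.

J→H: no observed back-door set.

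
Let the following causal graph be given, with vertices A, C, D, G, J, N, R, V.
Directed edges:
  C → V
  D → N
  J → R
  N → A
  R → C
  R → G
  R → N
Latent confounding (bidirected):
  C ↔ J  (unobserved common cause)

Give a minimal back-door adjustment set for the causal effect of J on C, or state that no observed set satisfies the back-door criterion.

desc(J)\{J}={A,C,G,N,R,V}; candidates ⊆ {D}.
J↔C: latent back-door arc(s) into J.
size 0: {}; under {} J still reaches {C,V} ∋ C.
size 1: {D}; under {D} J still reaches {C,V} ∋ C.
J↔C cannot be blocked by any observed set — no back-door set.

J→C: no observed back-door set.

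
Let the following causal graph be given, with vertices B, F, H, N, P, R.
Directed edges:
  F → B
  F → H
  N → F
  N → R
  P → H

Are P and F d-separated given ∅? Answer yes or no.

Yes — P ⊥ F | ∅.

Bayes-Ball from P | ∅ reaches {H}.
F ∉ reach(P|∅) ⇒ P ⊥ F | ∅.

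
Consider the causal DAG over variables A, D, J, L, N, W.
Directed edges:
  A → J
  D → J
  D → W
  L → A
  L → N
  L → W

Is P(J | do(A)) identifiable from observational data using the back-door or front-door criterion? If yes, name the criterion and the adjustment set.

P(J|do(A)): backdoor, adjust for ∅.

desc(A)\{A}={J}; candidates ⊆ {D,L,N,W}.
∅: A⊥J given ∅ in G with A→· removed — back-door holds.
P(J|do(A)) = P(J|A) — no adjustment needed.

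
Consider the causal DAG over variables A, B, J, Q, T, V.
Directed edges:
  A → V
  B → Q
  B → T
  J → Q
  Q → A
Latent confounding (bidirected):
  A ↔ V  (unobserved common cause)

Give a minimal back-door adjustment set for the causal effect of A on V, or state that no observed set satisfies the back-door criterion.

A→V: no observed back-door set.

desc(A)\{A}={V}; candidates ⊆ {B,J,Q,T}.
A↔V: latent back-door arc(s) into A.
size 0: {}; under {} A still reaches {B,J,Q,T,V} ∋ V.
size 1: {B}, {J}, {Q} …(+1); under {B} A still reaches {J,Q,V} ∋ V.
size 2: {B,J}, {B,Q}, {B,T} …(+3); under {B,J} A still reaches {Q,V} ∋ V.
A↔V cannot be blocked by any observed set — no back-door set.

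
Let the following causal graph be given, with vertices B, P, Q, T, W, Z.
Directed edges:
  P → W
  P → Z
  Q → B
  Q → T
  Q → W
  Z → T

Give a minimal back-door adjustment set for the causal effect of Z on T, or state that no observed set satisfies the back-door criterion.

Z→T: minimal back-door set ∅.

desc(Z)\{Z}={T}; candidates ⊆ {B,P,Q,W}.
∅: Z⊥T given ∅ in G with Z→· removed — back-door holds.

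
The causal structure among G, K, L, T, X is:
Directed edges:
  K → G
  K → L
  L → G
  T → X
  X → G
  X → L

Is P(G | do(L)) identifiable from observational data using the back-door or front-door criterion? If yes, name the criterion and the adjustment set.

P(G|do(L)): backdoor, adjust for {K, X}.

desc(L)\{L}={G}; candidates ⊆ {K,T,X}.
size 0: {}; under {} L still reaches {G,K,T,X} ∋ G.
size 1: {K}, {T}, {X}; under {K} L still reaches {G,T,X} ∋ G.
{K,X}: L⊥G given {K,X} in G with L→· removed — back-door holds.
P(G|do(L)) = Σ_{K,X} P(G|L,K,X)·P(K,X).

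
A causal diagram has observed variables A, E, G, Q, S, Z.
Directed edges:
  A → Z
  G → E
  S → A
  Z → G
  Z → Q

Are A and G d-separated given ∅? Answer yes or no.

Bayes-Ball from A | ∅ reaches {E,G,Q,S,Z}.
G ∈ reach(A|∅) ⇒ A ⊥̸ G | ∅.

No — A and G are d-connected given ∅.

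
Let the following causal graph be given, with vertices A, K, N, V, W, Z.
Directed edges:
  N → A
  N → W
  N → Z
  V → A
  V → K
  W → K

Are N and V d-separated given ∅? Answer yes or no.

Bayes-Ball from N | ∅ reaches {A,K,W,Z}.
V ∉ reach(N|∅) ⇒ N ⊥ V | ∅.

Yes — N ⊥ V | ∅.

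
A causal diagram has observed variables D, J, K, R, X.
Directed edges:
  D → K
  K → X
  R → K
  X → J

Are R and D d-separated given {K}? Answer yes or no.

Bayes-Ball from R | {K} reaches {D}.
D ∈ reach(R|{K}) ⇒ R ⊥̸ D | {K}.

No — R and D are d-connected given {K}.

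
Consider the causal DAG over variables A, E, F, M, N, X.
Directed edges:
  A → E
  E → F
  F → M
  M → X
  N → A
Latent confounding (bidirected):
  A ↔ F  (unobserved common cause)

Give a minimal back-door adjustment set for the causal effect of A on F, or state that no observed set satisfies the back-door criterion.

A→F: no observed back-door set.

desc(A)\{A}={E,F,M,X}; candidates ⊆ {N}.
A↔F: latent back-door arc(s) into A.
size 0: {}; under {} A still reaches {F,M,N,X} ∋ F.
size 1: {N}; under {N} A still reaches {F,M,X} ∋ F.
A↔F cannot be blocked by any observed set — no back-door set.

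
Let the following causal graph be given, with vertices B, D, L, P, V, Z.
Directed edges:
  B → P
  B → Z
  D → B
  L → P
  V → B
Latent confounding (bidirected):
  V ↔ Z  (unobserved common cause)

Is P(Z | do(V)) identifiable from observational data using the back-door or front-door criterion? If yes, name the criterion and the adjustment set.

desc(V)\{V}={B,P,Z}; candidates ⊆ {D,L}.
V↔Z: latent back-door arc(s) into V.
size 0: {}; under {} V still reaches {Z} ∋ Z.
size 1: {D}, {L}; under {D} V still reaches {Z} ∋ Z.
size 2: {D,L}; under {D,L} V still reaches {Z} ∋ Z.
V↔Z cannot be blocked by any observed set — no back-door set.
{B}: (i) intercepts every directed V→Z path; (ii) no back-door V→{B}; (iii) {V} blocks every back-door {B}→Z. Front-door holds.
P(Z|do(V)) = Σ_{B} P(B|V) Σ_{V'} P(Z|B,V')P(V').

P(Z|do(V)): frontdoor, adjust for {B}.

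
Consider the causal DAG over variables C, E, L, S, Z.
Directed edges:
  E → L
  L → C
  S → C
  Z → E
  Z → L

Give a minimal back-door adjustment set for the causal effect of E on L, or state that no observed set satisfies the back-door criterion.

E→L: minimal back-door set {Z}.

desc(E)\{E}={C,L}; candidates ⊆ {S,Z}.
size 0: {}; under {} E still reaches {C,L,Z} ∋ L.
{Z}: E⊥L given {Z} in G with E→· removed — back-door holds.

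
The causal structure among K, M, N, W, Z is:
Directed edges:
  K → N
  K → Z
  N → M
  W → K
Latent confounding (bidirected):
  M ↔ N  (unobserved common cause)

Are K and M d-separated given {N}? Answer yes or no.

No — K and M are d-connected given {N}.

Bayes-Ball from K | {N} reaches {M,W,Z}.
M ∈ reach(K|{N}) ⇒ K ⊥̸ M | {N}.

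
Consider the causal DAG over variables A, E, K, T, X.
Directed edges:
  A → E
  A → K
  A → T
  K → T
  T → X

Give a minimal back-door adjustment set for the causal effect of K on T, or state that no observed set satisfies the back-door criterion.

K→T: minimal back-door set {A}.

desc(K)\{K}={T,X}; candidates ⊆ {A,E}.
size 0: {}; under {} K still reaches {A,E,T,X} ∋ T.
{A}: K⊥T given {A} in G with K→· removed — back-door holds.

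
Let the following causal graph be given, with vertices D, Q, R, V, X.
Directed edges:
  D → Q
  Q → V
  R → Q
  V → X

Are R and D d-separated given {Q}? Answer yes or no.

No — R and D are d-connected given {Q}.

Bayes-Ball from R | {Q} reaches {D}.
D ∈ reach(R|{Q}) ⇒ R ⊥̸ D | {Q}.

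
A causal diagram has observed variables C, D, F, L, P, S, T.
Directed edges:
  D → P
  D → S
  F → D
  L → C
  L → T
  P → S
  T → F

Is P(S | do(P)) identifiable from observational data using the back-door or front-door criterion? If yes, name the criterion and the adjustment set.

desc(P)\{P}={S}; candidates ⊆ {C,D,F,L,T}.
size 0: {}; under {} P still reaches {C,D,F,L,S,T} ∋ S.
{D}: P⊥S given {D} in G with P→· removed — back-door holds.
P(S|do(P)) = Σ_{D} P(S|P,D)·P(D).

P(S|do(P)): backdoor, adjust for {D}.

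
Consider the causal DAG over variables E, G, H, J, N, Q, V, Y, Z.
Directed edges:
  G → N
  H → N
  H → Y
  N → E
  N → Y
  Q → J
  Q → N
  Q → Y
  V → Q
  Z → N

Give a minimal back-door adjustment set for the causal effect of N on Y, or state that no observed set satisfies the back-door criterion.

N→Y: minimal back-door set {H, Q}.

desc(N)\{N}={E,Y}; candidates ⊆ {G,H,J,Q,V,Z}.
size 0: {}; under {} N still reaches {G,H,J,Q,V,Y,Z} ∋ Y.
size 1: {G}, {H}, {J} …(+3); under {G} N still reaches {H,J,Q,V,Y,Z} ∋ Y.
{H,Q}: N⊥Y given {H,Q} in G with N→· removed — back-door holds.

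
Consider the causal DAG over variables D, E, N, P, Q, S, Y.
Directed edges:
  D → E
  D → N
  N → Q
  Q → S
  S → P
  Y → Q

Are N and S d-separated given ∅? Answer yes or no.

No — N and S are d-connected given ∅.

Bayes-Ball from N | ∅ reaches {D,E,P,Q,S}.
S ∈ reach(N|∅) ⇒ N ⊥̸ S | ∅.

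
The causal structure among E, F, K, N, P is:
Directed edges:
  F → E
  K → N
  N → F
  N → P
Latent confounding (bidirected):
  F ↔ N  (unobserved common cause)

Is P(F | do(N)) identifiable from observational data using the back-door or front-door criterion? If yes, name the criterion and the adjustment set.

desc(N)\{N}={E,F,P}; candidates ⊆ {K}.
N↔F: latent back-door arc(s) into N.
size 0: {}; under {} N still reaches {E,F,K} ∋ F.
size 1: {K}; under {K} N still reaches {E,F} ∋ F.
N↔F cannot be blocked by any observed set — no back-door set.
No mediator lies on a directed N→…→F path.
Neither criterion identifies P(F|do(N)) in this graph.

P(F|do(N)): not identifiable (no BD/FD set).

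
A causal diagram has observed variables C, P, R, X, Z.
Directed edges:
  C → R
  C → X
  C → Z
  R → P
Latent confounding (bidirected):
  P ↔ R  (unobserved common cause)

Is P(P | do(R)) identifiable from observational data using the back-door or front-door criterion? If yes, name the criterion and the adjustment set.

P(P|do(R)): not identifiable (no BD/FD set).

desc(R)\{R}={P}; candidates ⊆ {C,X,Z}.
R↔P: latent back-door arc(s) into R.
size 0: {}; under {} R still reaches {C,P,X,Z} ∋ P.
size 1: {C}, {X}, {Z}; under {C} R still reaches {P} ∋ P.
size 2: {C,X}, {C,Z}, {X,Z}; under {C,X} R still reaches {P} ∋ P.
R↔P cannot be blocked by any observed set — no back-door set.
No mediator lies on a directed R→…→P path.
Neither criterion identifies P(P|do(R)) in this graph.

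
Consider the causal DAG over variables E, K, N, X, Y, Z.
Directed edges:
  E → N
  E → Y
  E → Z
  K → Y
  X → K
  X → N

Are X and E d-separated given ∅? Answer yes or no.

Bayes-Ball from X | ∅ reaches {K,N,Y}.
E ∉ reach(X|∅) ⇒ X ⊥ E | ∅.

Yes — X ⊥ E | ∅.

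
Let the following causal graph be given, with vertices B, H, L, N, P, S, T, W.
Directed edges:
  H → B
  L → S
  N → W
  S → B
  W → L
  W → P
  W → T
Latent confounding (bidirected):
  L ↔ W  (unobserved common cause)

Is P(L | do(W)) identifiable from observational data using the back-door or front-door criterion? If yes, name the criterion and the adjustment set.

desc(W)\{W}={B,L,P,S,T}; candidates ⊆ {H,N}.
W↔L: latent back-door arc(s) into W.
size 0: {}; under {} W still reaches {B,L,N,S} ∋ L.
size 1: {H}, {N}; under {H} W still reaches {B,L,N,S} ∋ L.
size 2: {H,N}; under {H,N} W still reaches {B,L,S} ∋ L.
W↔L cannot be blocked by any observed set — no back-door set.
No mediator lies on a directed W→…→L path.
Neither criterion identifies P(L|do(W)) in this graph.

P(L|do(W)): not identifiable (no BD/FD set).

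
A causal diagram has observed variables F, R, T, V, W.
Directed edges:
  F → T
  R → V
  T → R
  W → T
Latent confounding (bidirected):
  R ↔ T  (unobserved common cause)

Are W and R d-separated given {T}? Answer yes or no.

No — W and R are d-connected given {T}.

Bayes-Ball from W | {T} reaches {F,R,V}.
R ∈ reach(W|{T}) ⇒ W ⊥̸ R | {T}.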